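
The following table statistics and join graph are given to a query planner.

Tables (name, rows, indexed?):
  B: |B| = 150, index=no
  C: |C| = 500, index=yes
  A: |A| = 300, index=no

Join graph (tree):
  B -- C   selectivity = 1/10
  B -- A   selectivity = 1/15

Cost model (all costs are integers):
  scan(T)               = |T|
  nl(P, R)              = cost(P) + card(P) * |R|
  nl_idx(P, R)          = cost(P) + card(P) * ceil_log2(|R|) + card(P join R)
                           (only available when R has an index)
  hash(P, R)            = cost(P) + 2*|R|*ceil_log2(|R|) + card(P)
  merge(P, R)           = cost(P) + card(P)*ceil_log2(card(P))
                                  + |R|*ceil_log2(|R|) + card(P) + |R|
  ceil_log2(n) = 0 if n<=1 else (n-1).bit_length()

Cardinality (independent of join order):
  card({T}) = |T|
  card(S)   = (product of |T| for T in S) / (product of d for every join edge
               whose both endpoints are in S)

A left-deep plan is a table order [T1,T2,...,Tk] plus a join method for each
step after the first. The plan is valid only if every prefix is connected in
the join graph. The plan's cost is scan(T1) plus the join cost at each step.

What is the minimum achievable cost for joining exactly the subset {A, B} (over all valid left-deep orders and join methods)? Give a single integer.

Selinger DP over subsets of {A,B}:
  {B}: scan cost=150, card=150
  {A}: scan cost=300, card=300
  {AB}: card=3000; try (B,hash)→3000, (A,merge)→4500, (B,merge)→4650, (A,hash)→5700, (A,nl)→45150, (B,nl)→45300; best=3000 via (B,hash)

3000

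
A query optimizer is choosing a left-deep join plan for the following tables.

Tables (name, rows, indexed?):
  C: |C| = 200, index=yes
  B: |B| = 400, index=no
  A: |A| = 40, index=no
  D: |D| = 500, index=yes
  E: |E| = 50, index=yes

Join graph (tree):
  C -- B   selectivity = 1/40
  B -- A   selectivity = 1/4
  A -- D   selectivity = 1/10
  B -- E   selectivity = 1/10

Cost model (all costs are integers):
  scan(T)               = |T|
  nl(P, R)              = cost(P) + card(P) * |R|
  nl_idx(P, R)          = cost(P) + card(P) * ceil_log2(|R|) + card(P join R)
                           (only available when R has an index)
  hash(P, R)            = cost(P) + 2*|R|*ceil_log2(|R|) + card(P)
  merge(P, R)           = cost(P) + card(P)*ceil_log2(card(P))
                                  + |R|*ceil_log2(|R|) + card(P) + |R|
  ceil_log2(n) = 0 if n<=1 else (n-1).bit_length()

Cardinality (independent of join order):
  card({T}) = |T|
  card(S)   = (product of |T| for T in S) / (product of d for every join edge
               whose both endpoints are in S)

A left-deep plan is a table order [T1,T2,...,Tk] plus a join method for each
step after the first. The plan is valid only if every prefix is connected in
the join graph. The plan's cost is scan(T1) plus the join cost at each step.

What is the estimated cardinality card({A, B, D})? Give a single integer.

Tables in S: A(40), B(400), D(500)
Edges inside S: B-A(d=4), A-D(d=10)
numerator = 40 * 400 * 500 = 8000000
denominator = 4 * 10 = 40
card(S) = 8000000 / 40 = 200000

200000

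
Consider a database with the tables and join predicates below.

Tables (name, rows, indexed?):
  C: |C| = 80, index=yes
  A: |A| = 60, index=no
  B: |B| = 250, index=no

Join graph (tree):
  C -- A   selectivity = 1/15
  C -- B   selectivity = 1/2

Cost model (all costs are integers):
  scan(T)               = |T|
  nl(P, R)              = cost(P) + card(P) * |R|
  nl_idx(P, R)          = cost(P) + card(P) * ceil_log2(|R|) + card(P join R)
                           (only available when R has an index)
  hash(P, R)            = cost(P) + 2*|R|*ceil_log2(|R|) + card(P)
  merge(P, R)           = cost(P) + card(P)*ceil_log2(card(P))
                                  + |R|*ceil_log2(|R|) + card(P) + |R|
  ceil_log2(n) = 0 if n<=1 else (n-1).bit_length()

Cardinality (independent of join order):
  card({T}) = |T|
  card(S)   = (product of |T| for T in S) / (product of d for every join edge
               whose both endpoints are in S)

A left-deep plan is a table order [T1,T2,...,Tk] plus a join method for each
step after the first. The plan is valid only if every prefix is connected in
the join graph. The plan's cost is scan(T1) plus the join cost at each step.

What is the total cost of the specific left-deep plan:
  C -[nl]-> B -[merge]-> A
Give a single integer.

step 1: scan C: cost=80, card=80
step 2: join B via nl
    card(P join B) = 80*250/(2) = 10000
    cost = 80 + 80*250 = 20080
step 3: join A via merge
    card(P join A) = 10000*60/(15) = 40000
    cost = 20080 + 10000*14 + 60*6 + 10000 + 60 = 170500

170500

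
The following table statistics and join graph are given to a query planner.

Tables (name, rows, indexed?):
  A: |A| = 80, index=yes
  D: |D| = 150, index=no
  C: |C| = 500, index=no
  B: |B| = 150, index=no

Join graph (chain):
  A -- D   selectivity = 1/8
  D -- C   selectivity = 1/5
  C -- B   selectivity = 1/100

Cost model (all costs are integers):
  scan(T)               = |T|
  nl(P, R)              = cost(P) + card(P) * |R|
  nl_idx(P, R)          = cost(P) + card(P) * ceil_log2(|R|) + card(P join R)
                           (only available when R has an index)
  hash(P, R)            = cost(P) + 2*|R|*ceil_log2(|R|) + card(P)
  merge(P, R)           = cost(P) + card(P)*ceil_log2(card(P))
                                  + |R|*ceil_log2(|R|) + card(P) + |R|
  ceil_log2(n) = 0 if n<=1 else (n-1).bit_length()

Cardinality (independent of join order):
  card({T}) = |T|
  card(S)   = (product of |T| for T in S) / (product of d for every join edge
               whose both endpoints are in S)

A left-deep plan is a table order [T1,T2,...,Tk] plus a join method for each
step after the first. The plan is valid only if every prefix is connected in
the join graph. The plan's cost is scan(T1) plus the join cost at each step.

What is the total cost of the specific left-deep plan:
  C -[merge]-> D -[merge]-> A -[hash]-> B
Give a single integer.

384890

step 1: scan C: cost=500, card=500
step 2: join D via merge
    card(P join D) = 500*150/(5) = 15000
    cost = 500 + 500*9 + 150*8 + 500 + 150 = 6850
step 3: join A via merge
    card(P join A) = 15000*80/(8) = 150000
    cost = 6850 + 15000*14 + 80*7 + 15000 + 80 = 232490
step 4: join B via hash
    card(P join B) = 150000*150/(100) = 225000
    cost = 232490 + 2*150*8 + 150000 = 384890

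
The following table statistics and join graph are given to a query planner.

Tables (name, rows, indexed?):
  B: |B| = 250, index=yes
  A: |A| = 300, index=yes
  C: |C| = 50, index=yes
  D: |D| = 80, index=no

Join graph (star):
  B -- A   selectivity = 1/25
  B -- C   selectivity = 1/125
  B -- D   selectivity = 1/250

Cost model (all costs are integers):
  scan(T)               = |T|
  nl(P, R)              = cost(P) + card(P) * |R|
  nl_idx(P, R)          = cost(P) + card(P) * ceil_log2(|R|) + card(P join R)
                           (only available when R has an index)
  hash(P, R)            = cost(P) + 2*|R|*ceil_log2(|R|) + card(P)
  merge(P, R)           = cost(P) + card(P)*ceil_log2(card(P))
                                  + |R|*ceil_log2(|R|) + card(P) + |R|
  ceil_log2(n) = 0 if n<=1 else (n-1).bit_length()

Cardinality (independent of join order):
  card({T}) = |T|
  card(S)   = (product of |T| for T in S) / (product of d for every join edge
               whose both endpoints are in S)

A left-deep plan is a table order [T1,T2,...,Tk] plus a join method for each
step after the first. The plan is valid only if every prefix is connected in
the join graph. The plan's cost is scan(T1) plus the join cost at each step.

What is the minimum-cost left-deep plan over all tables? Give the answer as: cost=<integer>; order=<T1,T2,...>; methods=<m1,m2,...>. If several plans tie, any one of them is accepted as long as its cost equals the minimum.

cost=1984; order=D,B,C,A; methods=nl_idx,nl_idx,nl_idx

Selinger DP (subsets sized 1..n):
  {B}: scan cost=250, card=250
  {A}: scan cost=300, card=300
  {C}: scan cost=50, card=50
  {D}: scan cost=80, card=80
  {AB}: card=3000; try (B,hash)→4600, (A,merge)→5500, (A,nl_idx)→5500, (B,merge)→5550, (B,nl_idx)→5700, (A,hash)→5900 …(+2); best=4600 via (B,hash)
  {BC}: card=100; try (B,nl_idx)→550, (C,hash)→1100, (C,nl_idx)→1850, (B,merge)→2650, (C,merge)→2850, (B,hash)→4100 …(+2); best=550 via (B,nl_idx)
  {BD}: card=80; try (B,nl_idx)→800, (D,hash)→1620, (B,merge)→2970, (D,merge)→3140, (B,hash)→4160, (B,nl)→20080 …(+1); best=800 via (B,nl_idx)
  {ABC}: card=1200; try (A,nl_idx)→2650, (A,merge)→4350, (A,hash)→6050, (C,hash)→8200, (C,nl_idx)→23800, (A,nl)→30550 …(+2); best=2650 via (A,nl_idx)
  {ABD}: card=960; try (A,nl_idx)→2480, (A,merge)→4440, (A,hash)→6280, (D,hash)→8720, (A,nl)→24800, (D,merge)→44240 …(+1); best=2480 via (A,nl_idx)
  {BCD}: card=32; try (C,nl_idx)→1312, (C,hash)→1480, (D,hash)→1770, (C,merge)→1790, (D,merge)→1990, (C,nl)→4800 …(+1); best=1312 via (C,nl_idx)
  {ABCD}: card=384; try (A,nl_idx)→1984, (C,hash)→4040, (A,merge)→4504, (D,hash)→4970, (A,hash)→6744, (C,nl_idx)→8624 …(+5); best=1984 via (A,nl_idx)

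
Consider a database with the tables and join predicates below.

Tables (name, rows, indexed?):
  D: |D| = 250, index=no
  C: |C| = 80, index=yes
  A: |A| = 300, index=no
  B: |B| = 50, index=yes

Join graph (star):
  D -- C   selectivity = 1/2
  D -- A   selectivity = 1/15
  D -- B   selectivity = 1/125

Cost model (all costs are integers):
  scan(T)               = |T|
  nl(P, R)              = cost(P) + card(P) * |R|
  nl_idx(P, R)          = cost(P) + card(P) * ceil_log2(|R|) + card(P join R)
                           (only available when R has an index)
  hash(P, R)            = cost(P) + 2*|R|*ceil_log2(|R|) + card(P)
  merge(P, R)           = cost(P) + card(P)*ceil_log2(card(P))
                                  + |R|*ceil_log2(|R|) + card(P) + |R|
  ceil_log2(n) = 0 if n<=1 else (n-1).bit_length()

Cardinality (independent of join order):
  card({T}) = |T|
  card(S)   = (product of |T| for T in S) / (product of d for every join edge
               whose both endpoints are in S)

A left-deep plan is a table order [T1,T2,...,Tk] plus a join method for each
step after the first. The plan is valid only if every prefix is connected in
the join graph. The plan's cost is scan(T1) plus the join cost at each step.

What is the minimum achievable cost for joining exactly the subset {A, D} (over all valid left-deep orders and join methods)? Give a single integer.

Selinger DP over subsets of {A,D}:
  {D}: scan cost=250, card=250
  {A}: scan cost=300, card=300
  {AD}: card=5000; try (D,hash)→4600, (A,merge)→5500, (D,merge)→5550, (A,hash)→5900, (A,nl)→75250, (D,nl)→75300; best=4600 via (D,hash)

4600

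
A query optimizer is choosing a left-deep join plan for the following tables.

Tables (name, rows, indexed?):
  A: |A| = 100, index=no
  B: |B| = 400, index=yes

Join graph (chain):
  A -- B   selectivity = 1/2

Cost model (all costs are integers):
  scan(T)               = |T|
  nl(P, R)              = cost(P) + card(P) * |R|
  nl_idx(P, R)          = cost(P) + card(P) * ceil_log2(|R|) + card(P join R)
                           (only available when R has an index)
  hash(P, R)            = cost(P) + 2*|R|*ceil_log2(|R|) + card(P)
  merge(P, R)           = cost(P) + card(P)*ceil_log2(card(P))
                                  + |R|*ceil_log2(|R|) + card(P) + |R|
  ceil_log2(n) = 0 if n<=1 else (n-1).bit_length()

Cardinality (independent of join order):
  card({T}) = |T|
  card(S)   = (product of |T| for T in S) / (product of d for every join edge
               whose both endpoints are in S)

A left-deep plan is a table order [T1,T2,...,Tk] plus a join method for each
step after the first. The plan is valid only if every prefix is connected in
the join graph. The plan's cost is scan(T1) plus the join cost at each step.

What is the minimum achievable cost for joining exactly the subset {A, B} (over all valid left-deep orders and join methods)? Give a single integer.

Selinger DP over subsets of {A,B}:
  {A}: scan cost=100, card=100
  {B}: scan cost=400, card=400
  {AB}: card=20000; try (A,hash)→2200, (B,merge)→4900, (A,merge)→5200, (B,hash)→7400, (B,nl_idx)→21000, (B,nl)→40100 …(+1); best=2200 via (A,hash)

2200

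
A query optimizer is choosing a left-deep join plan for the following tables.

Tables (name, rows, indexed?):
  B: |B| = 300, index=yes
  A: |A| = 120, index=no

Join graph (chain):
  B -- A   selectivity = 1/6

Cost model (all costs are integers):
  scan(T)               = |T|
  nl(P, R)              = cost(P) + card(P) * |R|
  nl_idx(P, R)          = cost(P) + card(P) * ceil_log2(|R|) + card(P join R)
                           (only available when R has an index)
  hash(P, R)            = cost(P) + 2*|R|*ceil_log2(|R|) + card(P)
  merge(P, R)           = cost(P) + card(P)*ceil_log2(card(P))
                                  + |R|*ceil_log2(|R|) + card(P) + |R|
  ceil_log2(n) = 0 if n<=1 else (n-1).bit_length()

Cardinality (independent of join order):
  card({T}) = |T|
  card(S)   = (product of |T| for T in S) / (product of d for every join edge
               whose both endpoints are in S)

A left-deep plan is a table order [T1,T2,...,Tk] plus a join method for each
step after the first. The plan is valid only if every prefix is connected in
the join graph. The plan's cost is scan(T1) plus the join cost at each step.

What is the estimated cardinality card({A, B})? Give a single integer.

6000

Tables in S: A(120), B(300)
Edges inside S: B-A(d=6)
numerator = 120 * 300 = 36000
denominator = 6 = 6
card(S) = 36000 / 6 = 6000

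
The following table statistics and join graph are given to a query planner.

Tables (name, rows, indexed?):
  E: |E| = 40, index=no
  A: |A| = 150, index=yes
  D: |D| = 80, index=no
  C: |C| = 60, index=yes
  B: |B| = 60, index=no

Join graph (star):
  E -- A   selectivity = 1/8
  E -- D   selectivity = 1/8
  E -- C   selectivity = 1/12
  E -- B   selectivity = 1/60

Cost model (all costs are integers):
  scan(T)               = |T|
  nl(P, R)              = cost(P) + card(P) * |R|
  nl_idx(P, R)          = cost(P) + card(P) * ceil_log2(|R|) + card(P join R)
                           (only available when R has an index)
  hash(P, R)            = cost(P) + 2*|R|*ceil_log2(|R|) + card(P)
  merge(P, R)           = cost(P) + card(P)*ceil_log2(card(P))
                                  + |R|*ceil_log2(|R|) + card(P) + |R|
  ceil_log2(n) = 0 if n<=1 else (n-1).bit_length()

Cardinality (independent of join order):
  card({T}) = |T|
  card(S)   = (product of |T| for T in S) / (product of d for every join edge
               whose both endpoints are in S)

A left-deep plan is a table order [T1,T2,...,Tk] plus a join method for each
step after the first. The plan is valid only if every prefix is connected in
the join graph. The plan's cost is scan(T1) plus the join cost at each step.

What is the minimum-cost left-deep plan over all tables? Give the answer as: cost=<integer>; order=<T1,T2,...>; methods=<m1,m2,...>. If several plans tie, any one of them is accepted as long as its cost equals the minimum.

cost=6760; order=B,E,C,D,A; methods=hash,nl_idx,hash,hash

Selinger DP (subsets sized 1..n):
  {E}: scan cost=40, card=40
  {A}: scan cost=150, card=150
  {D}: scan cost=80, card=80
  {C}: scan cost=60, card=60
  {B}: scan cost=60, card=60
  {AE}: card=750; try (E,hash)→780, (A,nl_idx)→1110, (A,merge)→1670, (E,merge)→1780, (A,hash)→2480, (A,nl)→6040 …(+1); best=780 via (E,hash)
  {DE}: card=400; try (E,hash)→640, (D,merge)→960, (E,merge)→1000, (D,hash)→1200, (D,nl)→3240, (E,nl)→3280; best=640 via (E,hash)
  {CE}: card=200; try (C,nl_idx)→480, (E,hash)→600, (C,merge)→740, (E,merge)→760, (C,hash)→800, (C,nl)→2440 …(+1); best=480 via (C,nl_idx)
  {BE}: card=40; try (E,hash)→600, (B,merge)→740, (E,merge)→760, (B,hash)→800, (B,nl)→2440, (E,nl)→2460; best=600 via (E,hash)
  {ADE}: card=7500; try (D,hash)→2650, (A,hash)→3440, (A,merge)→5990, (D,merge)→9670, (A,nl_idx)→11340, (A,nl)→60640 …(+1); best=2650 via (D,hash)
  {ACE}: card=3750; try (C,hash)→2250, (A,hash)→3080, (A,merge)→3630, (A,nl_idx)→5830, (C,nl_idx)→9030, (C,merge)→9450 …(+2); best=2250 via (C,hash)
  {ABE}: card=750; try (A,nl_idx)→1670, (A,merge)→2230, (B,hash)→2250, (A,hash)→3040, (A,nl)→6600, (B,merge)→9450 …(+1); best=1670 via (A,nl_idx)
  {CDE}: card=2000; try (C,hash)→1760, (D,hash)→1800, (D,merge)→2920, (C,nl_idx)→5040, (C,merge)→5060, (D,nl)→16480 …(+1); best=1760 via (C,hash)
  {BDE}: card=400; try (D,merge)→1520, (D,hash)→1760, (B,hash)→1760, (D,nl)→3800, (B,merge)→5060, (B,nl)→24640; best=1520 via (D,merge)
  {BCE}: card=200; try (C,nl_idx)→1040, (C,merge)→1300, (C,hash)→1360, (B,hash)→1400, (B,merge)→2700, (C,nl)→3000 …(+1); best=1040 via (C,nl_idx)
  {ACDE}: card=37500; try (A,hash)→6160, (D,hash)→7120, (C,hash)→10870, (A,merge)→27110, (D,merge)→51640, (A,nl_idx)→55260 …(+5); best=6160 via (A,hash)
  {ABDE}: card=7500; try (D,hash)→3540, (A,hash)→4320, (A,merge)→6870, (D,merge)→10560, (B,hash)→10870, (A,nl_idx)→12220 …(+4); best=3540 via (D,hash)
  {ABCE}: card=3750; try (C,hash)→3140, (A,hash)→3640, (A,merge)→4190, (A,nl_idx)→6390, (B,hash)→6720, (C,nl_idx)→9920 …(+5); best=3140 via (C,hash)
  {BCDE}: card=2000; try (D,hash)→2360, (C,hash)→2640, (D,merge)→3480, (B,hash)→4480, (C,nl_idx)→5920, (C,merge)→5940 …(+4); best=2360 via (D,hash)
  {ABCDE}: card=37500; try (A,hash)→6760, (D,hash)→8010, (C,hash)→11760, (A,merge)→27710, (B,hash)→44380, (D,merge)→52530 …(+8); best=6760 via (A,hash)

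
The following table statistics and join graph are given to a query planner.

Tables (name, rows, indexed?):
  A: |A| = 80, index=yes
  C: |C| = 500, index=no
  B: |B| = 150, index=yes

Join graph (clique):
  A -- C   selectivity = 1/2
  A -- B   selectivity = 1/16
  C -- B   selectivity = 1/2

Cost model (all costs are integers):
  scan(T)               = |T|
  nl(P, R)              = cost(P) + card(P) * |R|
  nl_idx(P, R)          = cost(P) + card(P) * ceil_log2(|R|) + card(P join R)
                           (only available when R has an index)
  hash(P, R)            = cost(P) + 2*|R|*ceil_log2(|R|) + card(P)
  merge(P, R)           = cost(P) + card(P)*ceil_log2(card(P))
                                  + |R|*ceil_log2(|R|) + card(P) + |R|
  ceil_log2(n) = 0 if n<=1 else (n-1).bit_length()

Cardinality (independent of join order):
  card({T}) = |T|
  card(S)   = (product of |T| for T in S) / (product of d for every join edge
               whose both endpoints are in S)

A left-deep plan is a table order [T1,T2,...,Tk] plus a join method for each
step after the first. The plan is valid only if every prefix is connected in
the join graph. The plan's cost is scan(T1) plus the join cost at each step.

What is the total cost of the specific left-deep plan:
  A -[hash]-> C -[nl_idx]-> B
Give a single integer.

262910

step 1: scan A: cost=80, card=80
step 2: join C via hash
    card(P join C) = 80*500/(2) = 20000
    cost = 80 + 2*500*9 + 80 = 9160
step 3: join B via nl_idx
    card(P join B) = 20000*150/(16*2) = 93750
    cost = 9160 + 20000*8 + 93750 = 262910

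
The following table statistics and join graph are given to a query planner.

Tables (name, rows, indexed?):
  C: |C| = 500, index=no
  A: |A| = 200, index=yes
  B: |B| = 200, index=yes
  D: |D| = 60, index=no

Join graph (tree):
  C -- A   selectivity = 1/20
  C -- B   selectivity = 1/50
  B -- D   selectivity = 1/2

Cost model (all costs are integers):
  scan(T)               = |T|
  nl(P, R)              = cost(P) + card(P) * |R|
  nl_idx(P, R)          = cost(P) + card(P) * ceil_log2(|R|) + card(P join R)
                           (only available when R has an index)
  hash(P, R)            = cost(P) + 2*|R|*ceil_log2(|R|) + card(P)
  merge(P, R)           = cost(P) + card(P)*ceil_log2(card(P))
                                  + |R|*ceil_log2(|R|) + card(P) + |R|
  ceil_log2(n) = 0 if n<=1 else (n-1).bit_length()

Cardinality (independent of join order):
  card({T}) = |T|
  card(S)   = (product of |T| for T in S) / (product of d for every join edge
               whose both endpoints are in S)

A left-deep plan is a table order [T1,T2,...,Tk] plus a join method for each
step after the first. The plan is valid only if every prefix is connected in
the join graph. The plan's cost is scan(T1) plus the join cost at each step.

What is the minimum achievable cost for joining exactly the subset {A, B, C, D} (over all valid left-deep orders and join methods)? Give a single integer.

30120

Selinger DP over subsets of {A,B,C,D}:
  {C}: scan cost=500, card=500
  {A}: scan cost=200, card=200
  {B}: scan cost=200, card=200
  {D}: scan cost=60, card=60
  {AC}: card=5000; try (A,hash)→4200, (C,merge)→7000, (A,merge)→7300, (C,hash)→9400, (A,nl_idx)→9500, (C,nl)→100200 …(+1); best=4200 via (A,hash)
  {BC}: card=2000; try (B,hash)→4200, (B,nl_idx)→6500, (C,merge)→7000, (B,merge)→7300, (C,hash)→9400, (C,nl)→100200 …(+1); best=4200 via (B,hash)
  {BD}: card=6000; try (D,hash)→1120, (B,merge)→2280, (D,merge)→2420, (B,hash)→3320, (B,nl_idx)→6540, (B,nl)→12060 …(+1); best=1120 via (D,hash)
  {ABC}: card=20000; try (A,hash)→9400, (B,hash)→12400, (A,merge)→30000, (A,nl_idx)→40200, (B,nl_idx)→64200, (B,merge)→76000 …(+2); best=9400 via (A,hash)
  {BCD}: card=60000; try (D,hash)→6920, (C,hash)→16120, (D,merge)→28620, (C,merge)→90120, (D,nl)→124200, (C,nl)→3001120; best=6920 via (D,hash)
  {ABCD}: card=600000; try (D,hash)→30120, (A,hash)→70120, (D,merge)→329820, (A,merge)→1028720, (A,nl_idx)→1086920, (D,nl)→1209400 …(+1); best=30120 via (D,hash)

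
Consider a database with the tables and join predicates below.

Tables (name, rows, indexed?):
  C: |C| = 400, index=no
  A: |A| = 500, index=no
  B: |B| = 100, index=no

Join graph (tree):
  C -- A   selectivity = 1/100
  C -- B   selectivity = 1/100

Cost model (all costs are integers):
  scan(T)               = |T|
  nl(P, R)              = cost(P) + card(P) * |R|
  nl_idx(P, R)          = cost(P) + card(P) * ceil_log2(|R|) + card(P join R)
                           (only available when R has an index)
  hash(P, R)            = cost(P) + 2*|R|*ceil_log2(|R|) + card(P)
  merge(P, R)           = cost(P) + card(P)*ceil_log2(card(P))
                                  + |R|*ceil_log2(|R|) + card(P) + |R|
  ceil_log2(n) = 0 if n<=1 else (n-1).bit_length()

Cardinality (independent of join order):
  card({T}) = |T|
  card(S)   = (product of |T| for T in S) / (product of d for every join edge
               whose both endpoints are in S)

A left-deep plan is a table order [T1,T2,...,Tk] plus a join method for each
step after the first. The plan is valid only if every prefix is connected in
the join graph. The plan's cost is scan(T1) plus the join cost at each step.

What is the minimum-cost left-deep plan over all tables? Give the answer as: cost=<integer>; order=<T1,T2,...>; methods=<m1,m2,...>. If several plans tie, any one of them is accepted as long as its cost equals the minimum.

Selinger DP (subsets sized 1..n):
  {C}: scan cost=400, card=400
  {A}: scan cost=500, card=500
  {B}: scan cost=100, card=100
  {AC}: card=2000; try (C,hash)→8200, (A,merge)→9400, (C,merge)→9500, (A,hash)→9800, (A,nl)→200400, (C,nl)→200500; best=8200 via (C,hash)
  {BC}: card=400; try (B,hash)→2200, (C,merge)→4900, (B,merge)→5200, (C,hash)→7400, (C,nl)→40100, (B,nl)→40400; best=2200 via (B,hash)
  {ABC}: card=2000; try (A,merge)→11200, (B,hash)→11600, (A,hash)→11600, (B,merge)→33000, (A,nl)→202200, (B,nl)→208200; best=11200 via (A,merge)

cost=11200; order=C,B,A; methods=hash,merge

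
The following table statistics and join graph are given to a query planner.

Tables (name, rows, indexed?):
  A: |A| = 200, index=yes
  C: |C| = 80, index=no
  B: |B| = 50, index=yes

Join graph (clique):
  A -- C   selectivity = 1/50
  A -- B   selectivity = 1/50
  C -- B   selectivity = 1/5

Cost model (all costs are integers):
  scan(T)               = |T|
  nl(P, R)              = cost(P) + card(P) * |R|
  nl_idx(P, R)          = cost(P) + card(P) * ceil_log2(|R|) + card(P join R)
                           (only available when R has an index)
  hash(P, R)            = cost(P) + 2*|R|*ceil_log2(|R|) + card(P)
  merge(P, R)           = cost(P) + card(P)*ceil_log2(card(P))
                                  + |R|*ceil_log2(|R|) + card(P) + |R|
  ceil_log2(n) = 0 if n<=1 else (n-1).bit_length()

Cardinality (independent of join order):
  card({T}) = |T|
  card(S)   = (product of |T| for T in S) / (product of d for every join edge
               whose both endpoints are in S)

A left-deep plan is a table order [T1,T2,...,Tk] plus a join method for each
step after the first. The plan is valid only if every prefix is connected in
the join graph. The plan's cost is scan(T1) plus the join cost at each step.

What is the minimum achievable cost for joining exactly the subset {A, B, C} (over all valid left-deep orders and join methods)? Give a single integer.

Selinger DP over subsets of {A,B,C}:
  {A}: scan cost=200, card=200
  {C}: scan cost=80, card=80
  {B}: scan cost=50, card=50
  {AC}: card=320; try (A,nl_idx)→1040, (C,hash)→1520, (A,merge)→2520, (C,merge)→2640, (A,hash)→3360, (A,nl)→16080 …(+1); best=1040 via (A,nl_idx)
  {AB}: card=200; try (A,nl_idx)→650, (B,hash)→1000, (B,nl_idx)→1600, (A,merge)→2200, (B,merge)→2350, (A,hash)→3300 …(+2); best=650 via (A,nl_idx)
  {BC}: card=800; try (B,hash)→760, (C,merge)→1040, (B,merge)→1070, (C,hash)→1220, (B,nl_idx)→1360, (C,nl)→4050 …(+1); best=760 via (B,hash)
  {ABC}: card=64; try (B,hash)→1960, (C,hash)→1970, (B,nl_idx)→3024, (C,merge)→3090, (B,merge)→4590, (A,hash)→4760 …(+5); best=1960 via (B,hash)

1960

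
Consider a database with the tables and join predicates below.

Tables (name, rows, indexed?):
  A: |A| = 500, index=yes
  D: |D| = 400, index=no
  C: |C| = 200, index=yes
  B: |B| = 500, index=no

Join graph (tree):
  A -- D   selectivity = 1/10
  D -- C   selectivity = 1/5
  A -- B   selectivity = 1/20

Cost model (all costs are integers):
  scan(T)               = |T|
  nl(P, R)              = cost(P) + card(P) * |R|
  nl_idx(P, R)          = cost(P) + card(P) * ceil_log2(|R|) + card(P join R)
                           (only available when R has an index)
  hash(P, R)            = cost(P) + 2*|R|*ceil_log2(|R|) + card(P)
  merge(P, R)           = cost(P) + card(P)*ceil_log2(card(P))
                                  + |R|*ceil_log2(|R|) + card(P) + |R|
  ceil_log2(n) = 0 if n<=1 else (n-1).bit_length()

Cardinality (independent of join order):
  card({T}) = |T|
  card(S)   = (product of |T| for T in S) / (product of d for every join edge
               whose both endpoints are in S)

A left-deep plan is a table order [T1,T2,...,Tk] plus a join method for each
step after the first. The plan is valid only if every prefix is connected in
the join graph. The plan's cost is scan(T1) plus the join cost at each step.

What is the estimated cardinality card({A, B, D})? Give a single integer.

Tables in S: A(500), B(500), D(400)
Edges inside S: A-D(d=10), A-B(d=20)
numerator = 500 * 500 * 400 = 100000000
denominator = 10 * 20 = 200
card(S) = 100000000 / 200 = 500000

500000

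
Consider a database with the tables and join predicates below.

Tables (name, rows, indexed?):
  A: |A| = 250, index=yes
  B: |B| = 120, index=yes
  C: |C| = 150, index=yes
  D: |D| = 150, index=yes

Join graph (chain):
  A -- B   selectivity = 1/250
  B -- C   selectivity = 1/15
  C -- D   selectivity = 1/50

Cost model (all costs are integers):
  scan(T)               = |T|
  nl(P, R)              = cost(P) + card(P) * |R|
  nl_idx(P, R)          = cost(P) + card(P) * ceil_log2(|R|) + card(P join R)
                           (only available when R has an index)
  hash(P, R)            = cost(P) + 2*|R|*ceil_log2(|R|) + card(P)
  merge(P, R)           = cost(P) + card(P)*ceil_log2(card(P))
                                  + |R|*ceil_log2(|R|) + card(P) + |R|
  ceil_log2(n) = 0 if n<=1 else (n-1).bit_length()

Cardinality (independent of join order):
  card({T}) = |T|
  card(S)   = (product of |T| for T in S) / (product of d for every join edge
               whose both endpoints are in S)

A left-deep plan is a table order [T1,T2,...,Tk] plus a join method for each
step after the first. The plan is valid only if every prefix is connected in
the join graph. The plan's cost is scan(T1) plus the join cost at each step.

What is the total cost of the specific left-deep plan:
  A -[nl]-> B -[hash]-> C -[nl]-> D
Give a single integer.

212770

step 1: scan A: cost=250, card=250
step 2: join B via nl
    card(P join B) = 250*120/(250) = 120
    cost = 250 + 250*120 = 30250
step 3: join C via hash
    card(P join C) = 120*150/(15) = 1200
    cost = 30250 + 2*150*8 + 120 = 32770
step 4: join D via nl
    card(P join D) = 1200*150/(50) = 3600
    cost = 32770 + 1200*150 = 212770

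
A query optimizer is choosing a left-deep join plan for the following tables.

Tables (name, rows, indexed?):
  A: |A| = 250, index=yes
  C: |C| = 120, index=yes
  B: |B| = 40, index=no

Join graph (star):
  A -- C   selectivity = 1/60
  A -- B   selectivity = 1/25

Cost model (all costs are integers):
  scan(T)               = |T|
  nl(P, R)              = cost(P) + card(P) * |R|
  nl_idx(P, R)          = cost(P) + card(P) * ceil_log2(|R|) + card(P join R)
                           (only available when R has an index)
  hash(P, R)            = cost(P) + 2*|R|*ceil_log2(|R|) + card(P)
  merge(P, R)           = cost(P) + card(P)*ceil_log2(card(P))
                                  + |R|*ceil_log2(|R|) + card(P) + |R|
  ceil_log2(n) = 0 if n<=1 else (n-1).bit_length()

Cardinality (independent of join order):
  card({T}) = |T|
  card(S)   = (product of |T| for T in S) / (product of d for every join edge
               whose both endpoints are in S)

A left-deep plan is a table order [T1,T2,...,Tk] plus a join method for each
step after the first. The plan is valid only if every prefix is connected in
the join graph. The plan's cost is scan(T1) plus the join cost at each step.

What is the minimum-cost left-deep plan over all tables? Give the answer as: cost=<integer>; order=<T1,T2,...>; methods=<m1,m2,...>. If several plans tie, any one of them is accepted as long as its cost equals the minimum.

cost=2560; order=C,A,B; methods=nl_idx,hash

Selinger DP (subsets sized 1..n):
  {A}: scan cost=250, card=250
  {C}: scan cost=120, card=120
  {B}: scan cost=40, card=40
  {AC}: card=500; try (A,nl_idx)→1580, (C,hash)→2180, (C,nl_idx)→2500, (A,merge)→3330, (C,merge)→3460, (A,hash)→4240 …(+2); best=1580 via (A,nl_idx)
  {AB}: card=400; try (A,nl_idx)→760, (B,hash)→980, (A,merge)→2570, (B,merge)→2780, (A,hash)→4080, (A,nl)→10040 …(+1); best=760 via (A,nl_idx)
  {ABC}: card=800; try (B,hash)→2560, (C,hash)→2840, (C,nl_idx)→4360, (C,merge)→5720, (B,merge)→6860, (B,nl)→21580 …(+1); best=2560 via (B,hash)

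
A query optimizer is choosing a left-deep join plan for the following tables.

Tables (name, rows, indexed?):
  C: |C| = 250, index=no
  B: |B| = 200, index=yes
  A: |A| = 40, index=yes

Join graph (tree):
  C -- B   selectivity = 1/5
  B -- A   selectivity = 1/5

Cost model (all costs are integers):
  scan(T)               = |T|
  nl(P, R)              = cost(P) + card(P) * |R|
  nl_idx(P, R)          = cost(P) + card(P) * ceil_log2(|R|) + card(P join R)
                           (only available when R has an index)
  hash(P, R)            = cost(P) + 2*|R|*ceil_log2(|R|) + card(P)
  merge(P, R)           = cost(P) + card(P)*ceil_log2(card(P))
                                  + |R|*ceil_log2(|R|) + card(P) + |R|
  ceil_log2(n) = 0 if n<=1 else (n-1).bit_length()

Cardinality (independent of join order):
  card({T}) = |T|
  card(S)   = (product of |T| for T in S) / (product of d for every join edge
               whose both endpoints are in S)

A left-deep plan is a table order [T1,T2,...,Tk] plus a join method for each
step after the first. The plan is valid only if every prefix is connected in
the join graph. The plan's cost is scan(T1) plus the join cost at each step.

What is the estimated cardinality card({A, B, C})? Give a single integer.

80000

Tables in S: A(40), B(200), C(250)
Edges inside S: C-B(d=5), B-A(d=5)
numerator = 40 * 200 * 250 = 2000000
denominator = 5 * 5 = 25
card(S) = 2000000 / 25 = 80000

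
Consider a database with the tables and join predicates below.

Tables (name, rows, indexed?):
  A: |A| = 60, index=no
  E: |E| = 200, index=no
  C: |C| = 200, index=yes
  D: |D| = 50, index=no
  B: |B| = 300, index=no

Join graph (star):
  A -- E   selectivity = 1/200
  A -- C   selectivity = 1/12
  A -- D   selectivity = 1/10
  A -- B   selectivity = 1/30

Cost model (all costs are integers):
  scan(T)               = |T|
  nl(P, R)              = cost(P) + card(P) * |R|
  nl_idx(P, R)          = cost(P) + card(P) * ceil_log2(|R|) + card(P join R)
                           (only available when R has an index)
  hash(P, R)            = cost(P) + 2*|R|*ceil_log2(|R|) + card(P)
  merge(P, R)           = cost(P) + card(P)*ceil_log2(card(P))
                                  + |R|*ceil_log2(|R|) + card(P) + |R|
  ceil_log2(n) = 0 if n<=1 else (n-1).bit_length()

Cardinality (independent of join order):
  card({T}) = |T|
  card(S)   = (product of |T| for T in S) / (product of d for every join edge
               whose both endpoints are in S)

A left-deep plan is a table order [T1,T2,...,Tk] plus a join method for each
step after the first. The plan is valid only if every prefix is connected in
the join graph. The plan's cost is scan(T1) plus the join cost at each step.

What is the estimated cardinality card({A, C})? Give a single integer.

Tables in S: A(60), C(200)
Edges inside S: A-C(d=12)
numerator = 60 * 200 = 12000
denominator = 12 = 12
card(S) = 12000 / 12 = 1000

1000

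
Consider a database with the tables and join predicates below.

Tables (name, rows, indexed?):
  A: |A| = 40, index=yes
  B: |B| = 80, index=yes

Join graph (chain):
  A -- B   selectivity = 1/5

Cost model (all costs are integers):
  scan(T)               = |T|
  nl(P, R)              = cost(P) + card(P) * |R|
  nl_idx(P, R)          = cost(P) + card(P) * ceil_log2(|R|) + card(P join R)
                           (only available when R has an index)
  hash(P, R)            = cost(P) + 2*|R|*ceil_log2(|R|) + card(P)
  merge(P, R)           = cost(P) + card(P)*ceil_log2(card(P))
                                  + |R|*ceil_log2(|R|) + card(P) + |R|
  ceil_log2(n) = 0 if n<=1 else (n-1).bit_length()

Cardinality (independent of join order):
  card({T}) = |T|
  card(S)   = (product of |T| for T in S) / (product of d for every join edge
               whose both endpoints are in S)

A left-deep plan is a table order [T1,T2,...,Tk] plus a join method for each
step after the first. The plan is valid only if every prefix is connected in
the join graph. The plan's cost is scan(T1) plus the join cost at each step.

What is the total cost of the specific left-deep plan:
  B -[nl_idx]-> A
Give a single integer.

step 1: scan B: cost=80, card=80
step 2: join A via nl_idx
    card(P join A) = 80*40/(5) = 640
    cost = 80 + 80*6 + 640 = 1200

1200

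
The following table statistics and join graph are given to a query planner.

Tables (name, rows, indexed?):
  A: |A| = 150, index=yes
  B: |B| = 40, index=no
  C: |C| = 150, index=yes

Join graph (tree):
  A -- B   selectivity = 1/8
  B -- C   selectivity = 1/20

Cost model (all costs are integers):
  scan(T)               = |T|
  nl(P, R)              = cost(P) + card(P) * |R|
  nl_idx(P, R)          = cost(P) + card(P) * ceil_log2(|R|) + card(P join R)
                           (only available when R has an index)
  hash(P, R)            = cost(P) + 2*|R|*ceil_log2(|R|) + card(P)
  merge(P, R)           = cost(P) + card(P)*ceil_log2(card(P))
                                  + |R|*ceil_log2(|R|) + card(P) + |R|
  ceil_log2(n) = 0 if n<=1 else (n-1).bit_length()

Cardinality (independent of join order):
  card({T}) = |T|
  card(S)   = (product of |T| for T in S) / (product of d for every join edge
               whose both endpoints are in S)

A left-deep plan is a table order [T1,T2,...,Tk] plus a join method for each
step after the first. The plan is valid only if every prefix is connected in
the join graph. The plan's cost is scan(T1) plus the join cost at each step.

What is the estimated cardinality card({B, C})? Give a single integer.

300

Tables in S: B(40), C(150)
Edges inside S: B-C(d=20)
numerator = 40 * 150 = 6000
denominator = 20 = 20
card(S) = 6000 / 20 = 300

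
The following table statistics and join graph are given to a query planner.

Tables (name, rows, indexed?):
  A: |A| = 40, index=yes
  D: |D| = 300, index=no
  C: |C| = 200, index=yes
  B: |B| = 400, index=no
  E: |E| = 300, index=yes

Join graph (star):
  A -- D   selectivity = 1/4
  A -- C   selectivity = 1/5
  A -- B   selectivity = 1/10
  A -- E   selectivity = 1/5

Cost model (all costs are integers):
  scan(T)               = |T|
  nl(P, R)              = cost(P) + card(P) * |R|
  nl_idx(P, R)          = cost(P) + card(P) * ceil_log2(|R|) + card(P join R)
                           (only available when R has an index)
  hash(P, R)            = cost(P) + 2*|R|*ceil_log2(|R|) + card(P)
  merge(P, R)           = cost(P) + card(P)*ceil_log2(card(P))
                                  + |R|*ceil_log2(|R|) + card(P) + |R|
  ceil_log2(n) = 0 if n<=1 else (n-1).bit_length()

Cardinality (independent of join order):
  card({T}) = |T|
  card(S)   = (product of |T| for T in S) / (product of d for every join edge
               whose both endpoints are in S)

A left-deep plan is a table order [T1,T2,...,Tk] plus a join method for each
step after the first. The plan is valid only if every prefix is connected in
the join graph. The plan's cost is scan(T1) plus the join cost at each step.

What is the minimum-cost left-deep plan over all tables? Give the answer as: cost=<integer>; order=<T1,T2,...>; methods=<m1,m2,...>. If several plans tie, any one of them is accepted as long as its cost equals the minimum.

cost=3920880; order=B,A,C,E,D; methods=hash,hash,hash,hash

Selinger DP (subsets sized 1..n):
  {A}: scan cost=40, card=40
  {D}: scan cost=300, card=300
  {C}: scan cost=200, card=200
  {B}: scan cost=400, card=400
  {E}: scan cost=300, card=300
  {AD}: card=3000; try (A,hash)→1080, (D,merge)→3320, (A,merge)→3580, (A,nl_idx)→5100, (D,hash)→5480, (D,nl)→12040 …(+1); best=1080 via (A,hash)
  {AC}: card=1600; try (A,hash)→880, (C,nl_idx)→1960, (C,merge)→2120, (A,merge)→2280, (A,nl_idx)→3000, (C,hash)→3280 …(+2); best=880 via (A,hash)
  {AB}: card=1600; try (A,hash)→1280, (B,merge)→4320, (A,nl_idx)→4400, (A,merge)→4680, (B,hash)→7280, (B,nl)→16040 …(+1); best=1280 via (A,hash)
  {AE}: card=2400; try (A,hash)→1080, (E,nl_idx)→2800, (E,merge)→3320, (A,merge)→3580, (A,nl_idx)→4500, (E,hash)→5480 …(+2); best=1080 via (A,hash)
  {ACD}: card=120000; try (C,hash)→7280, (D,hash)→7880, (D,merge)→23080, (C,merge)→41880, (C,nl_idx)→145080, (D,nl)→480880 …(+1); best=7280 via (C,hash)
  {ABD}: card=120000; try (D,hash)→8280, (B,hash)→11280, (D,merge)→23480, (B,merge)→44080, (D,nl)→481280, (B,nl)→1201080; best=8280 via (D,hash)
  {ADE}: card=180000; try (D,hash)→8880, (E,hash)→9480, (D,merge)→35280, (E,merge)→43080, (E,nl_idx)→208080, (D,nl)→721080 …(+1); best=8880 via (D,hash)
  {ABC}: card=64000; try (C,hash)→6080, (B,hash)→9680, (C,merge)→22280, (B,merge)→24080, (C,nl_idx)→78080, (C,nl)→321280 …(+1); best=6080 via (C,hash)
  {ACE}: card=96000; try (C,hash)→6680, (E,hash)→7880, (E,merge)→23080, (C,merge)→34080, (E,nl_idx)→111280, (C,nl_idx)→116280 …(+2); best=6680 via (C,hash)
  {ABE}: card=96000; try (E,hash)→8280, (B,hash)→10680, (E,merge)→23480, (B,merge)→36280, (E,nl_idx)→111680, (E,nl)→481280 …(+1); best=8280 via (E,hash)
  {ABCD}: card=4800000; try (D,hash)→75480, (C,hash)→131480, (B,hash)→134480, (D,merge)→1097080, (C,merge)→2170080, (B,merge)→2171280 …(+4); best=75480 via (D,hash)
  {ACDE}: card=7200000; try (D,hash)→108080, (E,hash)→132680, (C,hash)→192080, (D,merge)→1737680, (E,merge)→2170280, (C,merge)→3430680 …(+5); best=108080 via (D,hash)
  {ABDE}: card=7200000; try (D,hash)→109680, (E,hash)→133680, (B,hash)→196080, (D,merge)→1739280, (E,merge)→2171280, (B,merge)→3432880 …(+4); best=109680 via (D,hash)
  {ABCE}: card=3840000; try (E,hash)→75480, (C,hash)→107480, (B,hash)→109880, (E,merge)→1097080, (C,merge)→1738080, (B,merge)→1738680 …(+5); best=75480 via (E,hash)
  {ABCDE}: card=288000000; try (D,hash)→3920880, (E,hash)→4880880, (C,hash)→7312880, (B,hash)→7315280, (D,merge)→88398480, (E,merge)→115278480 …(+8); best=3920880 via (D,hash)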